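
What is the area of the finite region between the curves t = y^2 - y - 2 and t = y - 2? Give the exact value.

Both boundary curves give t as a function of y, so integrate with respect to y. Setting them equal: y^2 - 2*y = 0, i.e. y*(y - 2) = 0, so they meet at y = 0, 2.
For y in [0, 2], t = y^2 - y - 2 is on the left; area = ∫[0,2] (-(y^2 - 2*y)) dy = 4/3.

4/3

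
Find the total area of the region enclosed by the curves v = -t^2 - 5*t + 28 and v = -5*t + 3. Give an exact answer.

500/3

Set the curves equal: -t^2 - 5*t + 28 = -5*t + 3, so -t^2 + 25 = 0, which factors as -(t - 5)*(t + 5) = 0. The curves meet at t = -5, 5.
On [-5, 5], v = -t^2 - 5*t + 28 is on top; that piece has area ∫[-5,5] (-t^2 + 25) dt = 500/3.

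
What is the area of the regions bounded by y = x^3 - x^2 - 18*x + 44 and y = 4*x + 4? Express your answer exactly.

3901/12

Set the curves equal: x^3 - x^2 - 18*x + 44 = 4*x + 4, so x^3 - x^2 - 22*x + 40 = 0, which factors as (x - 4)*(x - 2)*(x + 5) = 0. The curves meet at x = -5, 2, 4.
On [-5, 2], y = x^3 - x^2 - 18*x + 44 is on top; that piece has area ∫[-5,2] (x^3 - x^2 - 22*x + 40) dx = 3773/12.
On [2, 4], y = 4*x + 4 is on top; that piece has area ∫[2,4] (-(x^3 - x^2 - 22*x + 40)) dx = 32/3.
Total enclosed area = 3773/12 + 32/3 = 3901/12.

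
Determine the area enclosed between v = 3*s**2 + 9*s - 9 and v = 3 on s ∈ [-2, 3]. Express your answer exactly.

157/2

The difference (3*s**2 + 9*s - 9) - (3) = 3*s**2 + 9*s - 12 changes sign at s = 1 inside [-2, 3], so split the integral there.
∫[-2,1] (3*s**2 + 9*s - 12) ds = -81/2; the area of that piece is 81/2.
∫[1,3] (3*s**2 + 9*s - 12) ds = 38.
Total area = 81/2 + 38 = 157/2.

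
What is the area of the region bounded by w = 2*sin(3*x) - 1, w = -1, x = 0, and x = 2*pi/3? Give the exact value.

The difference (2*sin(3*x) - 1) - (-1) = 2*sin(3*x) changes sign at x = pi/3 inside [0, 2*pi/3], so split the integral there.
∫[0,pi/3] (2*sin(3*x)) dx = 4/3.
∫[pi/3,2*pi/3] (2*sin(3*x)) dx = -4/3; the area of that piece is 4/3.
Total area = 4/3 + 4/3 = 8/3.

8/3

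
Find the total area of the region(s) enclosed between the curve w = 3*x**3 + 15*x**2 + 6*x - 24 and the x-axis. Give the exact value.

The curve meets the x-axis where 3*x**3 + 15*x**2 + 6*x - 24 = 0, i.e. 3*(x - 1)*(x + 2)*(x + 4) = 0, at x = -4, -2, 1.
On [-4, -2] the curve lies above the axis; ∫[-4,-2] (3*x**3 + 15*x**2 + 6*x - 24) dx = 16, giving area 16.
On [-2, 1] the curve lies below the axis; ∫[-2,1] (3*x**3 + 15*x**2 + 6*x - 24) dx = -189/4, giving area 189/4.
Total area = 16 + 189/4 = 253/4.

253/4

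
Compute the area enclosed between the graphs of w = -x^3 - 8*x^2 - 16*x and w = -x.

253/12

Set the curves equal: -x^3 - 8*x^2 - 16*x = -x, so -x^3 - 8*x^2 - 15*x = 0, which factors as -x*(x + 3)*(x + 5) = 0. The curves meet at x = -5, -3, 0.
On [-5, -3], w = -x is on top; that piece has area ∫[-5,-3] (-(-x^3 - 8*x^2 - 15*x)) dx = 16/3.
On [-3, 0], w = -x^3 - 8*x^2 - 16*x is on top; that piece has area ∫[-3,0] (-x^3 - 8*x^2 - 15*x) dx = 63/4.
Total enclosed area = 16/3 + 63/4 = 253/12.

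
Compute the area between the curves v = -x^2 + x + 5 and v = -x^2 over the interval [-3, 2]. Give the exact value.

On [-3, 2], (-x^2 + x + 5) - (-x^2) = x + 5 is ≥ 0 throughout, so the area is a single integral of |x + 5|.
∫[-3,2] (x + 5) dx = 45/2.

45/2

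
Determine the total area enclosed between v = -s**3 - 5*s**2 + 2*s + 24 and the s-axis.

443/6

The curve meets the s-axis where -s**3 - 5*s**2 + 2*s + 24 = 0, i.e. -(s - 2)*(s + 3)*(s + 4) = 0, at s = -4, -3, 2.
On [-4, -3] the curve lies below the axis; ∫[-4,-3] (-s**3 - 5*s**2 + 2*s + 24) ds = -11/12, giving area 11/12.
On [-3, 2] the curve lies above the axis; ∫[-3,2] (-s**3 - 5*s**2 + 2*s + 24) ds = 875/12, giving area 875/12.
Total area = 11/12 + 875/12 = 443/6.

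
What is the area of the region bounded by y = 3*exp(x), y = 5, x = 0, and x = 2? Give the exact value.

-17 - 10*log(3) + 10*log(5) + 3*exp(2)

The difference (3*exp(x)) - (5) = 3*exp(x) - 5 changes sign at x = log(5/3) inside [0, 2], so split the integral there.
∫[0,log(5/3)] (3*exp(x) - 5) dx = log(243/3125) + 2; the area of that piece is -2 + log(3125/243).
∫[log(5/3),2] (3*exp(x) - 5) dx = -15 - 5*log(3) + 5*log(5) + 3*exp(2).
Total area = (-2 + log(3125/243)) + (-15 - 5*log(3) + 5*log(5) + 3*exp(2)) = -17 - 10*log(3) + 10*log(5) + 3*exp(2).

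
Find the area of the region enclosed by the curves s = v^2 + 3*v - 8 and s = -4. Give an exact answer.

Both boundary curves give s as a function of v, so integrate with respect to v. Setting them equal: v^2 + 3*v - 4 = 0, i.e. (v - 1)*(v + 4) = 0, so they meet at v = -4, 1.
For v in [-4, 1], s = v^2 + 3*v - 8 is on the left; area = ∫[-4,1] (-(v^2 + 3*v - 4)) dv = 125/6.

125/6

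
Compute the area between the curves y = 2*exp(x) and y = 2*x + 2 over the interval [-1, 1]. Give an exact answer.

On [-1, 1], (2*exp(x)) - (2*x + 2) = -2*x + 2*exp(x) - 2 is ≥ 0 throughout, so the area is a single integral of |-2*x + 2*exp(x) - 2|.
∫[-1,1] (-2*x + 2*exp(x) - 2) dx = -4 - 2*exp(-1) + 2*exp(1).

-4 - 2*exp(-1) + 2*exp(1)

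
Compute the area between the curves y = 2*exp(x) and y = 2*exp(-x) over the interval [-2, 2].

-8 + 4*exp(-2) + 4*exp(2)

The difference (2*exp(x)) - (2*exp(-x)) = 2*exp(x) - 2*exp(-x) changes sign at x = 0 inside [-2, 2], so split the integral there.
∫[-2,0] (2*exp(x) - 2*exp(-x)) dx = -2*exp(2) - 2*exp(-2) + 4; the area of that piece is -4 + 2*exp(-2) + 2*exp(2).
∫[0,2] (2*exp(x) - 2*exp(-x)) dx = -4 + 2*exp(-2) + 2*exp(2).
Total area = (-4 + 2*exp(-2) + 2*exp(2)) + (-4 + 2*exp(-2) + 2*exp(2)) = -8 + 4*exp(-2) + 4*exp(2).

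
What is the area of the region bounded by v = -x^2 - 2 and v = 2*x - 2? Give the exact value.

4/3

Set the curves equal: -x^2 - 2 = 2*x - 2, so -x^2 - 2*x = 0, which factors as -x*(x + 2) = 0. The curves meet at x = -2, 0.
On [-2, 0], v = -x^2 - 2 is on top; that piece has area ∫[-2,0] (-x^2 - 2*x) dx = 4/3.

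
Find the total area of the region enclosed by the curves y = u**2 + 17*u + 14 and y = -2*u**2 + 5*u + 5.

Set the curves equal: u**2 + 17*u + 14 = -2*u**2 + 5*u + 5, so 3*u**2 + 12*u + 9 = 0, which factors as 3*(u + 1)*(u + 3) = 0. The curves meet at u = -3, -1.
On [-3, -1], y = -2*u**2 + 5*u + 5 is on top; that piece has area ∫[-3,-1] (-(3*u**2 + 12*u + 9)) du = 4.

4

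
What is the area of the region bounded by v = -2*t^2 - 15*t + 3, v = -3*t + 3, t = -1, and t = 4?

144

The difference (-2*t^2 - 15*t + 3) - (-3*t + 3) = -2*t^2 - 12*t changes sign at t = 0 inside [-1, 4], so split the integral there.
∫[-1,0] (-2*t^2 - 12*t) dt = 16/3.
∫[0,4] (-2*t^2 - 12*t) dt = -416/3; the area of that piece is 416/3.
Total area = 16/3 + 416/3 = 144.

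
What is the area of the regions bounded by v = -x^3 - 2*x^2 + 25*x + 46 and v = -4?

2459/6

Set the curves equal: -x^3 - 2*x^2 + 25*x + 46 = -4, so -x^3 - 2*x^2 + 25*x + 50 = 0, which factors as -(x - 5)*(x + 2)*(x + 5) = 0. The curves meet at x = -5, -2, 5.
On [-5, -2], v = -4 is on top; that piece has area ∫[-5,-2] (-(-x^3 - 2*x^2 + 25*x + 50)) dx = 153/4.
On [-2, 5], v = -x^3 - 2*x^2 + 25*x + 46 is on top; that piece has area ∫[-2,5] (-x^3 - 2*x^2 + 25*x + 50) dx = 4459/12.
Total enclosed area = 153/4 + 4459/12 = 2459/6.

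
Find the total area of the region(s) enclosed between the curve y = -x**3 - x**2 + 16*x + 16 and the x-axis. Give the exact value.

The curve meets the x-axis where -x**3 - x**2 + 16*x + 16 = 0, i.e. -(x - 4)*(x + 1)*(x + 4) = 0, at x = -4, -1, 4.
On [-4, -1] the curve lies below the axis; ∫[-4,-1] (-x**3 - x**2 + 16*x + 16) dx = -117/4, giving area 117/4.
On [-1, 4] the curve lies above the axis; ∫[-1,4] (-x**3 - x**2 + 16*x + 16) dx = 1375/12, giving area 1375/12.
Total area = 117/4 + 1375/12 = 863/6.

863/6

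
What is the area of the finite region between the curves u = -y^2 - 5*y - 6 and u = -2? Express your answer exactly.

Both boundary curves give u as a function of y, so integrate with respect to y. Setting them equal: -y^2 - 5*y - 4 = 0, i.e. -(y + 1)*(y + 4) = 0, so they meet at y = -4, -1.
For y in [-4, -1], u = -y^2 - 5*y - 6 is on the right; area = ∫[-4,-1] (-y^2 - 5*y - 4) dy = 9/2.

9/2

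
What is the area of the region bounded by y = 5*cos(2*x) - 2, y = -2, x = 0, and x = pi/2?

The difference (5*cos(2*x) - 2) - (-2) = 5*cos(2*x) changes sign at x = pi/4 inside [0, pi/2], so split the integral there.
∫[0,pi/4] (5*cos(2*x)) dx = 5/2.
∫[pi/4,pi/2] (5*cos(2*x)) dx = -5/2; the area of that piece is 5/2.
Total area = 5/2 + 5/2 = 5.

5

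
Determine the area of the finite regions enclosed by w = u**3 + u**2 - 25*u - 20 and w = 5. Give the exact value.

Set the curves equal: u**3 + u**2 - 25*u - 20 = 5, so u**3 + u**2 - 25*u - 25 = 0, which factors as (u - 5)*(u + 1)*(u + 5) = 0. The curves meet at u = -5, -1, 5.
On [-5, -1], w = u**3 + u**2 - 25*u - 20 is on top; that piece has area ∫[-5,-1] (u**3 + u**2 - 25*u - 25) du = 256/3.
On [-1, 5], w = 5 is on top; that piece has area ∫[-1,5] (-(u**3 + u**2 - 25*u - 25)) du = 252.
Total enclosed area = 256/3 + 252 = 1012/3.

1012/3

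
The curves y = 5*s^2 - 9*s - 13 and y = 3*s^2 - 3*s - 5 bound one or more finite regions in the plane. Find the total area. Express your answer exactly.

Set the curves equal: 5*s^2 - 9*s - 13 = 3*s^2 - 3*s - 5, so 2*s^2 - 6*s - 8 = 0, which factors as 2*(s - 4)*(s + 1) = 0. The curves meet at s = -1, 4.
On [-1, 4], y = 3*s^2 - 3*s - 5 is on top; that piece has area ∫[-1,4] (-(2*s^2 - 6*s - 8)) ds = 125/3.

125/3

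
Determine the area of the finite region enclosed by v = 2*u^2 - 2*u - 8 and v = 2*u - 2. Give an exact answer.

Set the curves equal: 2*u^2 - 2*u - 8 = 2*u - 2, so 2*u^2 - 4*u - 6 = 0, which factors as 2*(u - 3)*(u + 1) = 0. The curves meet at u = -1, 3.
On [-1, 3], v = 2*u - 2 is on top; that piece has area ∫[-1,3] (-(2*u^2 - 4*u - 6)) du = 64/3.

64/3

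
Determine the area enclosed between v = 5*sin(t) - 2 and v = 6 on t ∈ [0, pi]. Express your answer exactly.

-10 + 8*pi

On [0, pi], (5*sin(t) - 2) - (6) = 5*sin(t) - 8 is ≤ 0 throughout, so the area is a single integral of |5*sin(t) - 8|.
∫[0,pi] (5*sin(t) - 8) dt = 10 - 8*pi; the area of that piece is -10 + 8*pi.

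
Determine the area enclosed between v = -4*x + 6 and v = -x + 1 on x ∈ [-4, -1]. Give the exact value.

On [-4, -1], (-4*x + 6) - (-x + 1) = -3*x + 5 is ≥ 0 throughout, so the area is a single integral of |-3*x + 5|.
∫[-4,-1] (-3*x + 5) dx = 75/2.

75/2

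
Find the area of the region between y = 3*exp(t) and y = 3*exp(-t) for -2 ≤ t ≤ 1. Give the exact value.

-12 + 3*exp(-2) + 3*exp(-1) + 3*exp(1) + 3*exp(2)

The difference (3*exp(t)) - (3*exp(-t)) = 3*exp(t) - 3*exp(-t) changes sign at t = 0 inside [-2, 1], so split the integral there.
∫[-2,0] (3*exp(t) - 3*exp(-t)) dt = -3*exp(2) - 3*exp(-2) + 6; the area of that piece is -6 + 3*exp(-2) + 3*exp(2).
∫[0,1] (3*exp(t) - 3*exp(-t)) dt = -6 + 3*exp(-1) + 3*exp(1).
Total area = (-6 + 3*exp(-2) + 3*exp(2)) + (-6 + 3*exp(-1) + 3*exp(1)) = -12 + 3*exp(-2) + 3*exp(-1) + 3*exp(1) + 3*exp(2).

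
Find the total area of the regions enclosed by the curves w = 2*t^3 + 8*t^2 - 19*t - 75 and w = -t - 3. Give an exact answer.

1741/6

Set the curves equal: 2*t^3 + 8*t^2 - 19*t - 75 = -t - 3, so 2*t^3 + 8*t^2 - 18*t - 72 = 0, which factors as 2*(t - 3)*(t + 3)*(t + 4) = 0. The curves meet at t = -4, -3, 3.
On [-4, -3], w = 2*t^3 + 8*t^2 - 19*t - 75 is on top; that piece has area ∫[-4,-3] (2*t^3 + 8*t^2 - 18*t - 72) dt = 13/6.
On [-3, 3], w = -t - 3 is on top; that piece has area ∫[-3,3] (-(2*t^3 + 8*t^2 - 18*t - 72)) dt = 288.
Total enclosed area = 13/6 + 288 = 1741/6.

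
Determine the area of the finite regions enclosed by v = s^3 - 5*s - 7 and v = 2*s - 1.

Set the curves equal: s^3 - 5*s - 7 = 2*s - 1, so s^3 - 7*s - 6 = 0, which factors as (s - 3)*(s + 1)*(s + 2) = 0. The curves meet at s = -2, -1, 3.
On [-2, -1], v = s^3 - 5*s - 7 is on top; that piece has area ∫[-2,-1] (s^3 - 7*s - 6) ds = 3/4.
On [-1, 3], v = 2*s - 1 is on top; that piece has area ∫[-1,3] (-(s^3 - 7*s - 6)) ds = 32.
Total enclosed area = 3/4 + 32 = 131/4.

131/4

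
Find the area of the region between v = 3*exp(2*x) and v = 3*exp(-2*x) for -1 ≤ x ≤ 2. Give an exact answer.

The difference (3*exp(2*x)) - (3*exp(-2*x)) = 3*exp(2*x) - 3*exp(-2*x) changes sign at x = 0 inside [-1, 2], so split the integral there.
∫[-1,0] (3*exp(2*x) - 3*exp(-2*x)) dx = -3*exp(2)/2 - 3*exp(-2)/2 + 3; the area of that piece is -3 + 3*exp(-2)/2 + 3*exp(2)/2.
∫[0,2] (3*exp(2*x) - 3*exp(-2*x)) dx = -3 + 3*exp(-4)/2 + 3*exp(4)/2.
Total area = (-3 + 3*exp(-2)/2 + 3*exp(2)/2) + (-3 + 3*exp(-4)/2 + 3*exp(4)/2) = -6 + 3*exp(-4)/2 + 3*exp(-2)/2 + 3*exp(2)/2 + 3*exp(4)/2.

-6 + 3*exp(-4)/2 + 3*exp(-2)/2 + 3*exp(2)/2 + 3*exp(4)/2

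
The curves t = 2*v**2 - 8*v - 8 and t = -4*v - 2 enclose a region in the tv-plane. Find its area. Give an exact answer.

Both boundary curves give t as a function of v, so integrate with respect to v. Setting them equal: 2*v**2 - 4*v - 6 = 0, i.e. 2*(v - 3)*(v + 1) = 0, so they meet at v = -1, 3.
For v in [-1, 3], t = 2*v**2 - 8*v - 8 is on the left; area = ∫[-1,3] (-(2*v**2 - 4*v - 6)) dv = 64/3.

64/3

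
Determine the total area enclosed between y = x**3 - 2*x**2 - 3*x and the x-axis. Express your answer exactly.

71/6

The curve meets the x-axis where x**3 - 2*x**2 - 3*x = 0, i.e. x*(x - 3)*(x + 1) = 0, at x = -1, 0, 3.
On [-1, 0] the curve lies above the axis; ∫[-1,0] (x**3 - 2*x**2 - 3*x) dx = 7/12, giving area 7/12.
On [0, 3] the curve lies below the axis; ∫[0,3] (x**3 - 2*x**2 - 3*x) dx = -45/4, giving area 45/4.
Total area = 7/12 + 45/4 = 71/6.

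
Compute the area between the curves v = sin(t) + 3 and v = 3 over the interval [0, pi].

2

On [0, pi], (sin(t) + 3) - (3) = sin(t) is ≥ 0 throughout, so the area is a single integral of |sin(t)|.
∫[0,pi] (sin(t)) dt = 2.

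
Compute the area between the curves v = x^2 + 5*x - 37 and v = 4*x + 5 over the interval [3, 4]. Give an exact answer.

On [3, 4], (x^2 + 5*x - 37) - (4*x + 5) = x^2 + x - 42 is ≤ 0 throughout, so the area is a single integral of |x^2 + x - 42|.
∫[3,4] (x^2 + x - 42) dx = -157/6; the area of that piece is 157/6.

157/6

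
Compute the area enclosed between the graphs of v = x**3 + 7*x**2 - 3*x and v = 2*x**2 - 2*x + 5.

Set the curves equal: x**3 + 7*x**2 - 3*x = 2*x**2 - 2*x + 5, so x**3 + 5*x**2 - x - 5 = 0, which factors as (x - 1)*(x + 1)*(x + 5) = 0. The curves meet at x = -5, -1, 1.
On [-5, -1], v = x**3 + 7*x**2 - 3*x is on top; that piece has area ∫[-5,-1] (x**3 + 5*x**2 - x - 5) dx = 128/3.
On [-1, 1], v = 2*x**2 - 2*x + 5 is on top; that piece has area ∫[-1,1] (-(x**3 + 5*x**2 - x - 5)) dx = 20/3.
Total enclosed area = 128/3 + 20/3 = 148/3.

148/3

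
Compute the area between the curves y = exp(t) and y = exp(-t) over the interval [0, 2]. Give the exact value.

-2 + exp(-2) + exp(2)

On [0, 2], (exp(t)) - (exp(-t)) = exp(t) - exp(-t) is ≥ 0 throughout, so the area is a single integral of |exp(t) - exp(-t)|.
∫[0,2] (exp(t) - exp(-t)) dt = -2 + exp(-2) + exp(2).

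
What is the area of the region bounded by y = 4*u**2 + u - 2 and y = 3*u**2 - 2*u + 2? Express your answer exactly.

Set the curves equal: 4*u**2 + u - 2 = 3*u**2 - 2*u + 2, so u**2 + 3*u - 4 = 0, which factors as (u - 1)*(u + 4) = 0. The curves meet at u = -4, 1.
On [-4, 1], y = 3*u**2 - 2*u + 2 is on top; that piece has area ∫[-4,1] (-(u**2 + 3*u - 4)) du = 125/6.

125/6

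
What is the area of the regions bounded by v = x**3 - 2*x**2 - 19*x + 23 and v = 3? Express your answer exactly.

Set the curves equal: x**3 - 2*x**2 - 19*x + 23 = 3, so x**3 - 2*x**2 - 19*x + 20 = 0, which factors as (x - 5)*(x - 1)*(x + 4) = 0. The curves meet at x = -4, 1, 5.
On [-4, 1], v = x**3 - 2*x**2 - 19*x + 23 is on top; that piece has area ∫[-4,1] (x**3 - 2*x**2 - 19*x + 20) dx = 1625/12.
On [1, 5], v = 3 is on top; that piece has area ∫[1,5] (-(x**3 - 2*x**2 - 19*x + 20)) dx = 224/3.
Total enclosed area = 1625/12 + 224/3 = 2521/12.

2521/12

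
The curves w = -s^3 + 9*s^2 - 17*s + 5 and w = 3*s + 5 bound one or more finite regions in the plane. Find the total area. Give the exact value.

Set the curves equal: -s^3 + 9*s^2 - 17*s + 5 = 3*s + 5, so -s^3 + 9*s^2 - 20*s = 0, which factors as -s*(s - 5)*(s - 4) = 0. The curves meet at s = 0, 4, 5.
On [0, 4], w = 3*s + 5 is on top; that piece has area ∫[0,4] (-(-s^3 + 9*s^2 - 20*s)) ds = 32.
On [4, 5], w = -s^3 + 9*s^2 - 17*s + 5 is on top; that piece has area ∫[4,5] (-s^3 + 9*s^2 - 20*s) ds = 3/4.
Total enclosed area = 32 + 3/4 = 131/4.

131/4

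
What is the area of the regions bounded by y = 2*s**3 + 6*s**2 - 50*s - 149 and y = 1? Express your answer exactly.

1048

Set the curves equal: 2*s**3 + 6*s**2 - 50*s - 149 = 1, so 2*s**3 + 6*s**2 - 50*s - 150 = 0, which factors as 2*(s - 5)*(s + 3)*(s + 5) = 0. The curves meet at s = -5, -3, 5.
On [-5, -3], y = 2*s**3 + 6*s**2 - 50*s - 149 is on top; that piece has area ∫[-5,-3] (2*s**3 + 6*s**2 - 50*s - 150) ds = 24.
On [-3, 5], y = 1 is on top; that piece has area ∫[-3,5] (-(2*s**3 + 6*s**2 - 50*s - 150)) ds = 1024.
Total enclosed area = 24 + 1024 = 1048.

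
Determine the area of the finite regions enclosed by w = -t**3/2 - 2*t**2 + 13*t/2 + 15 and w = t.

863/12

Set the curves equal: -t**3/2 - 2*t**2 + 13*t/2 + 15 = t, so -t**3/2 - 2*t**2 + 11*t/2 + 15 = 0, which factors as -(t - 3)*(t + 2)*(t + 5)/2 = 0. The curves meet at t = -5, -2, 3.
On [-5, -2], w = t is on top; that piece has area ∫[-5,-2] (-(-t**3/2 - 2*t**2 + 11*t/2 + 15)) dt = 117/8.
On [-2, 3], w = -t**3/2 - 2*t**2 + 13*t/2 + 15 is on top; that piece has area ∫[-2,3] (-t**3/2 - 2*t**2 + 11*t/2 + 15) dt = 1375/24.
Total enclosed area = 117/8 + 1375/24 = 863/12.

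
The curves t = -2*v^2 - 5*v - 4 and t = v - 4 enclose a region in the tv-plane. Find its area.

9

Both boundary curves give t as a function of v, so integrate with respect to v. Setting them equal: -2*v^2 - 6*v = 0, i.e. -2*v*(v + 3) = 0, so they meet at v = -3, 0.
For v in [-3, 0], t = -2*v^2 - 5*v - 4 is on the right; area = ∫[-3,0] (-2*v^2 - 6*v) dv = 9.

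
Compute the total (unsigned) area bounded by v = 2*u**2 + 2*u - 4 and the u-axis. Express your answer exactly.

The curve meets the u-axis where 2*u**2 + 2*u - 4 = 0, i.e. 2*(u - 1)*(u + 2) = 0, at u = -2, 1.
On [-2, 1] the curve lies below the axis; ∫[-2,1] (2*u**2 + 2*u - 4) du = -9, giving area 9.

9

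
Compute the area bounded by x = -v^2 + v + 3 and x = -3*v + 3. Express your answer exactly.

32/3

Both boundary curves give x as a function of v, so integrate with respect to v. Setting them equal: -v^2 + 4*v = 0, i.e. -v*(v - 4) = 0, so they meet at v = 0, 4.
For v in [0, 4], x = -v^2 + v + 3 is on the right; area = ∫[0,4] (-v^2 + 4*v) dv = 32/3.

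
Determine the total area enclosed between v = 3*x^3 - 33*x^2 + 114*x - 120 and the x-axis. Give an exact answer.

The curve meets the x-axis where 3*x^3 - 33*x^2 + 114*x - 120 = 0, i.e. 3*(x - 5)*(x - 4)*(x - 2) = 0, at x = 2, 4, 5.
On [2, 4] the curve lies above the axis; ∫[2,4] (3*x^3 - 33*x^2 + 114*x - 120) dx = 8, giving area 8.
On [4, 5] the curve lies below the axis; ∫[4,5] (3*x^3 - 33*x^2 + 114*x - 120) dx = -5/4, giving area 5/4.
Total area = 8 + 5/4 = 37/4.

37/4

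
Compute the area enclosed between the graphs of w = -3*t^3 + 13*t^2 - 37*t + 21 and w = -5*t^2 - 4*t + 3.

3/2

Set the curves equal: -3*t^3 + 13*t^2 - 37*t + 21 = -5*t^2 - 4*t + 3, so -3*t^3 + 18*t^2 - 33*t + 18 = 0, which factors as -3*(t - 3)*(t - 2)*(t - 1) = 0. The curves meet at t = 1, 2, 3.
On [1, 2], w = -5*t^2 - 4*t + 3 is on top; that piece has area ∫[1,2] (-(-3*t^3 + 18*t^2 - 33*t + 18)) dt = 3/4.
On [2, 3], w = -3*t^3 + 13*t^2 - 37*t + 21 is on top; that piece has area ∫[2,3] (-3*t^3 + 18*t^2 - 33*t + 18) dt = 3/4.
Total enclosed area = 3/4 + 3/4 = 3/2.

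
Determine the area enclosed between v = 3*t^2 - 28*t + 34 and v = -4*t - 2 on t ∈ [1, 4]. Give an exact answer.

23

The difference (3*t^2 - 28*t + 34) - (-4*t - 2) = 3*t^2 - 24*t + 36 changes sign at t = 2 inside [1, 4], so split the integral there.
∫[1,2] (3*t^2 - 24*t + 36) dt = 7.
∫[2,4] (3*t^2 - 24*t + 36) dt = -16; the area of that piece is 16.
Total area = 7 + 16 = 23.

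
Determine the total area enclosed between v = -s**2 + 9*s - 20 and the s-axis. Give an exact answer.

The curve meets the s-axis where -s**2 + 9*s - 20 = 0, i.e. -(s - 5)*(s - 4) = 0, at s = 4, 5.
On [4, 5] the curve lies above the axis; ∫[4,5] (-s**2 + 9*s - 20) ds = 1/6, giving area 1/6.

1/6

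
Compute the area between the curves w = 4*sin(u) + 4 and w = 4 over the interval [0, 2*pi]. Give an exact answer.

The difference (4*sin(u) + 4) - (4) = 4*sin(u) changes sign at u = pi inside [0, 2*pi], so split the integral there.
∫[0,pi] (4*sin(u)) du = 8.
∫[pi,2*pi] (4*sin(u)) du = -8; the area of that piece is 8.
Total area = 8 + 8 = 16.

16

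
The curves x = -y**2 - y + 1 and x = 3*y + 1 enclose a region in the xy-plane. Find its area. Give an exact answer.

32/3

Both boundary curves give x as a function of y, so integrate with respect to y. Setting them equal: -y**2 - 4*y = 0, i.e. -y*(y + 4) = 0, so they meet at y = -4, 0.
For y in [-4, 0], x = -y**2 - y + 1 is on the right; area = ∫[-4,0] (-y**2 - 4*y) dy = 32/3.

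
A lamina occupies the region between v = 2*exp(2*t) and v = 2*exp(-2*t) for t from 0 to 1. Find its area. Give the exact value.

-2 + exp(-2) + exp(2)

On [0, 1], (2*exp(2*t)) - (2*exp(-2*t)) = 2*exp(2*t) - 2*exp(-2*t) is ≥ 0 throughout, so the area is a single integral of |2*exp(2*t) - 2*exp(-2*t)|.
∫[0,1] (2*exp(2*t) - 2*exp(-2*t)) dt = -2 + exp(-2) + exp(2).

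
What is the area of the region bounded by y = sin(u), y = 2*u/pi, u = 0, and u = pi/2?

1 - pi/4

On [0, pi/2], (sin(u)) - (2*u/pi) = -2*u/pi + sin(u) is ≥ 0 throughout, so the area is a single integral of |-2*u/pi + sin(u)|.
∫[0,pi/2] (-2*u/pi + sin(u)) du = 1 - pi/4.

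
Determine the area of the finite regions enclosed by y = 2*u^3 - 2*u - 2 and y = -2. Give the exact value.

Set the curves equal: 2*u^3 - 2*u - 2 = -2, so 2*u^3 - 2*u = 0, which factors as 2*u*(u - 1)*(u + 1) = 0. The curves meet at u = -1, 0, 1.
On [-1, 0], y = 2*u^3 - 2*u - 2 is on top; that piece has area ∫[-1,0] (2*u^3 - 2*u) du = 1/2.
On [0, 1], y = -2 is on top; that piece has area ∫[0,1] (-(2*u^3 - 2*u)) du = 1/2.
Total enclosed area = 1/2 + 1/2 = 1.

1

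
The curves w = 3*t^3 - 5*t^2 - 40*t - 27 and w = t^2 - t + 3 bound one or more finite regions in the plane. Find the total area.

Set the curves equal: 3*t^3 - 5*t^2 - 40*t - 27 = t^2 - t + 3, so 3*t^3 - 6*t^2 - 39*t - 30 = 0, which factors as 3*(t - 5)*(t + 1)*(t + 2) = 0. The curves meet at t = -2, -1, 5.
On [-2, -1], w = 3*t^3 - 5*t^2 - 40*t - 27 is on top; that piece has area ∫[-2,-1] (3*t^3 - 6*t^2 - 39*t - 30) dt = 13/4.
On [-1, 5], w = t^2 - t + 3 is on top; that piece has area ∫[-1,5] (-(3*t^3 - 6*t^2 - 39*t - 30)) dt = 432.
Total enclosed area = 13/4 + 432 = 1741/4.

1741/4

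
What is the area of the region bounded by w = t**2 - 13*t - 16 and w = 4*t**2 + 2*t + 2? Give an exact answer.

Set the curves equal: t**2 - 13*t - 16 = 4*t**2 + 2*t + 2, so -3*t**2 - 15*t - 18 = 0, which factors as -3*(t + 2)*(t + 3) = 0. The curves meet at t = -3, -2.
On [-3, -2], w = t**2 - 13*t - 16 is on top; that piece has area ∫[-3,-2] (-3*t**2 - 15*t - 18) dt = 1/2.

1/2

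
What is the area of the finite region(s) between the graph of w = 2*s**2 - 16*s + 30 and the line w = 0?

The curve meets the s-axis where 2*s**2 - 16*s + 30 = 0, i.e. 2*(s - 5)*(s - 3) = 0, at s = 3, 5.
On [3, 5] the curve lies below the axis; ∫[3,5] (2*s**2 - 16*s + 30) ds = -8/3, giving area 8/3.

8/3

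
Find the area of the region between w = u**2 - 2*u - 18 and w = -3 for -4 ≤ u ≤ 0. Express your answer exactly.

The difference (u**2 - 2*u - 18) - (-3) = u**2 - 2*u - 15 changes sign at u = -3 inside [-4, 0], so split the integral there.
∫[-4,-3] (u**2 - 2*u - 15) du = 13/3.
∫[-3,0] (u**2 - 2*u - 15) du = -27; the area of that piece is 27.
Total area = 13/3 + 27 = 94/3.

94/3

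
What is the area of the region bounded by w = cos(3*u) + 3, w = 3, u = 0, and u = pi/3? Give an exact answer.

2/3

The difference (cos(3*u) + 3) - (3) = cos(3*u) changes sign at u = pi/6 inside [0, pi/3], so split the integral there.
∫[0,pi/6] (cos(3*u)) du = 1/3.
∫[pi/6,pi/3] (cos(3*u)) du = -1/3; the area of that piece is 1/3.
Total area = 1/3 + 1/3 = 2/3.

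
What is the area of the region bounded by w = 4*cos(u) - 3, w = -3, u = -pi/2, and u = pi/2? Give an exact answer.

On [-pi/2, pi/2], (4*cos(u) - 3) - (-3) = 4*cos(u) is ≥ 0 throughout, so the area is a single integral of |4*cos(u)|.
∫[-pi/2,pi/2] (4*cos(u)) du = 8.

8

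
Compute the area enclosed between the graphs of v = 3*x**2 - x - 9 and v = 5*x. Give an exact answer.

Set the curves equal: 3*x**2 - x - 9 = 5*x, so 3*x**2 - 6*x - 9 = 0, which factors as 3*(x - 3)*(x + 1) = 0. The curves meet at x = -1, 3.
On [-1, 3], v = 5*x is on top; that piece has area ∫[-1,3] (-(3*x**2 - 6*x - 9)) dx = 32.

32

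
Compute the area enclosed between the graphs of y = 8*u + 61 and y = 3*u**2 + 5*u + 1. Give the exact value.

Set the curves equal: 8*u + 61 = 3*u**2 + 5*u + 1, so -3*u**2 + 3*u + 60 = 0, which factors as -3*(u - 5)*(u + 4) = 0. The curves meet at u = -4, 5.
On [-4, 5], y = 8*u + 61 is on top; that piece has area ∫[-4,5] (-3*u**2 + 3*u + 60) du = 729/2.

729/2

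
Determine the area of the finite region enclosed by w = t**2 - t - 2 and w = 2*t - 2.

9/2

Set the curves equal: t**2 - t - 2 = 2*t - 2, so t**2 - 3*t = 0, which factors as t*(t - 3) = 0. The curves meet at t = 0, 3.
On [0, 3], w = 2*t - 2 is on top; that piece has area ∫[0,3] (-(t**2 - 3*t)) dt = 9/2.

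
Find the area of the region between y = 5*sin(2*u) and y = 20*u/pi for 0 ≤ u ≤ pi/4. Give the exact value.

5/2 - 5*pi/8

On [0, pi/4], (5*sin(2*u)) - (20*u/pi) = -20*u/pi + 5*sin(2*u) is ≥ 0 throughout, so the area is a single integral of |-20*u/pi + 5*sin(2*u)|.
∫[0,pi/4] (-20*u/pi + 5*sin(2*u)) du = 5/2 - 5*pi/8.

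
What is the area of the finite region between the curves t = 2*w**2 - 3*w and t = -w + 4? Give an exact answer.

Both boundary curves give t as a function of w, so integrate with respect to w. Setting them equal: 2*w**2 - 2*w - 4 = 0, i.e. 2*(w - 2)*(w + 1) = 0, so they meet at w = -1, 2.
For w in [-1, 2], t = 2*w**2 - 3*w is on the left; area = ∫[-1,2] (-(2*w**2 - 2*w - 4)) dw = 9.

9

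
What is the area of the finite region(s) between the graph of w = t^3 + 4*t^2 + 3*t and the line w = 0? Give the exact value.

The curve meets the t-axis where t^3 + 4*t^2 + 3*t = 0, i.e. t*(t + 1)*(t + 3) = 0, at t = -3, -1, 0.
On [-3, -1] the curve lies above the axis; ∫[-3,-1] (t^3 + 4*t^2 + 3*t) dt = 8/3, giving area 8/3.
On [-1, 0] the curve lies below the axis; ∫[-1,0] (t^3 + 4*t^2 + 3*t) dt = -5/12, giving area 5/12.
Total area = 8/3 + 5/12 = 37/12.

37/12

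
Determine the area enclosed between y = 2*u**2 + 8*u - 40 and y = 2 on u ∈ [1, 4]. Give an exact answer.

The difference (2*u**2 + 8*u - 40) - (2) = 2*u**2 + 8*u - 42 changes sign at u = 3 inside [1, 4], so split the integral there.
∫[1,3] (2*u**2 + 8*u - 42) du = -104/3; the area of that piece is 104/3.
∫[3,4] (2*u**2 + 8*u - 42) du = 32/3.
Total area = 104/3 + 32/3 = 136/3.

136/3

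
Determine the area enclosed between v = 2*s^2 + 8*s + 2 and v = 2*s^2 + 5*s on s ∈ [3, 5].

On [3, 5], (2*s^2 + 8*s + 2) - (2*s^2 + 5*s) = 3*s + 2 is ≥ 0 throughout, so the area is a single integral of |3*s + 2|.
∫[3,5] (3*s + 2) ds = 28.

28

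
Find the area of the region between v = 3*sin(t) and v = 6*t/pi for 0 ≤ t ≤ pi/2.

On [0, pi/2], (3*sin(t)) - (6*t/pi) = -6*t/pi + 3*sin(t) is ≥ 0 throughout, so the area is a single integral of |-6*t/pi + 3*sin(t)|.
∫[0,pi/2] (-6*t/pi + 3*sin(t)) dt = 3 - 3*pi/4.

3 - 3*pi/4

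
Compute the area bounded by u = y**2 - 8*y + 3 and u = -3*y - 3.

1/6

Both boundary curves give u as a function of y, so integrate with respect to y. Setting them equal: y**2 - 5*y + 6 = 0, i.e. (y - 3)*(y - 2) = 0, so they meet at y = 2, 3.
For y in [2, 3], u = y**2 - 8*y + 3 is on the left; area = ∫[2,3] (-(y**2 - 5*y + 6)) dy = 1/6.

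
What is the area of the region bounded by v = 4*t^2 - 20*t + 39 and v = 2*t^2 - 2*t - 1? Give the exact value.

1/3

Set the curves equal: 4*t^2 - 20*t + 39 = 2*t^2 - 2*t - 1, so 2*t^2 - 18*t + 40 = 0, which factors as 2*(t - 5)*(t - 4) = 0. The curves meet at t = 4, 5.
On [4, 5], v = 2*t^2 - 2*t - 1 is on top; that piece has area ∫[4,5] (-(2*t^2 - 18*t + 40)) dt = 1/3.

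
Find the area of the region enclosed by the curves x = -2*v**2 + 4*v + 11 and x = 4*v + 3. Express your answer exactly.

Both boundary curves give x as a function of v, so integrate with respect to v. Setting them equal: -2*v**2 + 8 = 0, i.e. -2*(v - 2)*(v + 2) = 0, so they meet at v = -2, 2.
For v in [-2, 2], x = -2*v**2 + 4*v + 11 is on the right; area = ∫[-2,2] (-2*v**2 + 8) dv = 64/3.

64/3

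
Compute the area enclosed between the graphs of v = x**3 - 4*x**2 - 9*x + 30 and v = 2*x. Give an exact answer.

Set the curves equal: x**3 - 4*x**2 - 9*x + 30 = 2*x, so x**3 - 4*x**2 - 11*x + 30 = 0, which factors as (x - 5)*(x - 2)*(x + 3) = 0. The curves meet at x = -3, 2, 5.
On [-3, 2], v = x**3 - 4*x**2 - 9*x + 30 is on top; that piece has area ∫[-3,2] (x**3 - 4*x**2 - 11*x + 30) dx = 1375/12.
On [2, 5], v = 2*x is on top; that piece has area ∫[2,5] (-(x**3 - 4*x**2 - 11*x + 30)) dx = 117/4.
Total enclosed area = 1375/12 + 117/4 = 863/6.

863/6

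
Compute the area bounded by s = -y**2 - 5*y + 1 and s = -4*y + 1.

Both boundary curves give s as a function of y, so integrate with respect to y. Setting them equal: -y**2 - y = 0, i.e. -y*(y + 1) = 0, so they meet at y = -1, 0.
For y in [-1, 0], s = -y**2 - 5*y + 1 is on the right; area = ∫[-1,0] (-y**2 - y) dy = 1/6.

1/6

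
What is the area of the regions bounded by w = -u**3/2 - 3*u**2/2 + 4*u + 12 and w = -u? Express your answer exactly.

407/8

Set the curves equal: -u**3/2 - 3*u**2/2 + 4*u + 12 = -u, so -u**3/2 - 3*u**2/2 + 5*u + 12 = 0, which factors as -(u - 3)*(u + 2)*(u + 4)/2 = 0. The curves meet at u = -4, -2, 3.
On [-4, -2], w = -u is on top; that piece has area ∫[-4,-2] (-(-u**3/2 - 3*u**2/2 + 5*u + 12)) du = 4.
On [-2, 3], w = -u**3/2 - 3*u**2/2 + 4*u + 12 is on top; that piece has area ∫[-2,3] (-u**3/2 - 3*u**2/2 + 5*u + 12) du = 375/8.
Total enclosed area = 4 + 375/8 = 407/8.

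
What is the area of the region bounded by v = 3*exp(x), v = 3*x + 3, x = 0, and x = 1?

-15/2 + 3*exp(1)

On [0, 1], (3*exp(x)) - (3*x + 3) = -3*x + 3*exp(x) - 3 is ≥ 0 throughout, so the area is a single integral of |-3*x + 3*exp(x) - 3|.
∫[0,1] (-3*x + 3*exp(x) - 3) dx = -15/2 + 3*exp(1).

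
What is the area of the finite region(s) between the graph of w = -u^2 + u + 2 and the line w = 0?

The curve meets the u-axis where -u^2 + u + 2 = 0, i.e. -(u - 2)*(u + 1) = 0, at u = -1, 2.
On [-1, 2] the curve lies above the axis; ∫[-1,2] (-u^2 + u + 2) du = 9/2, giving area 9/2.

9/2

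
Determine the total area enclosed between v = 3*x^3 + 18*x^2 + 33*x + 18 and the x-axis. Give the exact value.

The curve meets the x-axis where 3*x^3 + 18*x^2 + 33*x + 18 = 0, i.e. 3*(x + 1)*(x + 2)*(x + 3) = 0, at x = -3, -2, -1.
On [-3, -2] the curve lies above the axis; ∫[-3,-2] (3*x^3 + 18*x^2 + 33*x + 18) dx = 3/4, giving area 3/4.
On [-2, -1] the curve lies below the axis; ∫[-2,-1] (3*x^3 + 18*x^2 + 33*x + 18) dx = -3/4, giving area 3/4.
Total area = 3/4 + 3/4 = 3/2.

3/2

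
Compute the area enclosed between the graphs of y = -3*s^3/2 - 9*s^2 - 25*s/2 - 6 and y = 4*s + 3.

Set the curves equal: -3*s^3/2 - 9*s^2 - 25*s/2 - 6 = 4*s + 3, so -3*s^3/2 - 9*s^2 - 33*s/2 - 9 = 0, which factors as -3*(s + 1)*(s + 2)*(s + 3)/2 = 0. The curves meet at s = -3, -2, -1.
On [-3, -2], y = 4*s + 3 is on top; that piece has area ∫[-3,-2] (-(-3*s^3/2 - 9*s^2 - 33*s/2 - 9)) ds = 3/8.
On [-2, -1], y = -3*s^3/2 - 9*s^2 - 25*s/2 - 6 is on top; that piece has area ∫[-2,-1] (-3*s^3/2 - 9*s^2 - 33*s/2 - 9) ds = 3/8.
Total enclosed area = 3/8 + 3/8 = 3/4.

3/4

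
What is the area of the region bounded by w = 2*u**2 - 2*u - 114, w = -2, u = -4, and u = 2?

On [-4, 2], (2*u**2 - 2*u - 114) - (-2) = 2*u**2 - 2*u - 112 is ≤ 0 throughout, so the area is a single integral of |2*u**2 - 2*u - 112|.
∫[-4,2] (2*u**2 - 2*u - 112) du = -612; the area of that piece is 612.

612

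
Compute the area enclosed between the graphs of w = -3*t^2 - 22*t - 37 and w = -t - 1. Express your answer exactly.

Set the curves equal: -3*t^2 - 22*t - 37 = -t - 1, so -3*t^2 - 21*t - 36 = 0, which factors as -3*(t + 3)*(t + 4) = 0. The curves meet at t = -4, -3.
On [-4, -3], w = -3*t^2 - 22*t - 37 is on top; that piece has area ∫[-4,-3] (-3*t^2 - 21*t - 36) dt = 1/2.

1/2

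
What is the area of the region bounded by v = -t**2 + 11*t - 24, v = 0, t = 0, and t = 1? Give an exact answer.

113/6

On [0, 1], (-t**2 + 11*t - 24) - (0) = -t**2 + 11*t - 24 is ≤ 0 throughout, so the area is a single integral of |-t**2 + 11*t - 24|.
∫[0,1] (-t**2 + 11*t - 24) dt = -113/6; the area of that piece is 113/6.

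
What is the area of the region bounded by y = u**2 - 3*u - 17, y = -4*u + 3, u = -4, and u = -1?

93/2

On [-4, -1], (u**2 - 3*u - 17) - (-4*u + 3) = u**2 + u - 20 is ≤ 0 throughout, so the area is a single integral of |u**2 + u - 20|.
∫[-4,-1] (u**2 + u - 20) du = -93/2; the area of that piece is 93/2.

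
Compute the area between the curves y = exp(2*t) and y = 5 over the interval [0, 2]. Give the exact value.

The difference (exp(2*t)) - (5) = exp(2*t) - 5 changes sign at t = log(5)/2 inside [0, 2], so split the integral there.
∫[0,log(5)/2] (exp(2*t) - 5) dt = 2 - 5*log(5)/2; the area of that piece is -2 + 5*log(5)/2.
∫[log(5)/2,2] (exp(2*t) - 5) dt = -25/2 + 5*log(5)/2 + exp(4)/2.
Total area = (-2 + 5*log(5)/2) + (-25/2 + 5*log(5)/2 + exp(4)/2) = -29/2 + 5*log(5) + exp(4)/2.

-29/2 + 5*log(5) + exp(4)/2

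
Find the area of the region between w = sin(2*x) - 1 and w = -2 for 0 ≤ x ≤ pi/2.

1 + pi/2

On [0, pi/2], (sin(2*x) - 1) - (-2) = sin(2*x) + 1 is ≥ 0 throughout, so the area is a single integral of |sin(2*x) + 1|.
∫[0,pi/2] (sin(2*x) + 1) dx = 1 + pi/2.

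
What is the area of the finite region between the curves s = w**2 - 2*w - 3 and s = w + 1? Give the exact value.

Both boundary curves give s as a function of w, so integrate with respect to w. Setting them equal: w**2 - 3*w - 4 = 0, i.e. (w - 4)*(w + 1) = 0, so they meet at w = -1, 4.
For w in [-1, 4], s = w**2 - 2*w - 3 is on the left; area = ∫[-1,4] (-(w**2 - 3*w - 4)) dw = 125/6.

125/6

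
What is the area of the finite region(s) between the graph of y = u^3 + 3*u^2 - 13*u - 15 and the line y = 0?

The curve meets the u-axis where u^3 + 3*u^2 - 13*u - 15 = 0, i.e. (u - 3)*(u + 1)*(u + 5) = 0, at u = -5, -1, 3.
On [-5, -1] the curve lies above the axis; ∫[-5,-1] (u^3 + 3*u^2 - 13*u - 15) du = 64, giving area 64.
On [-1, 3] the curve lies below the axis; ∫[-1,3] (u^3 + 3*u^2 - 13*u - 15) du = -64, giving area 64.
Total area = 64 + 64 = 128.

128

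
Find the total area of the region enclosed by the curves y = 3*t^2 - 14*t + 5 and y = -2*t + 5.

32

Set the curves equal: 3*t^2 - 14*t + 5 = -2*t + 5, so 3*t^2 - 12*t = 0, which factors as 3*t*(t - 4) = 0. The curves meet at t = 0, 4.
On [0, 4], y = -2*t + 5 is on top; that piece has area ∫[0,4] (-(3*t^2 - 12*t)) dt = 32.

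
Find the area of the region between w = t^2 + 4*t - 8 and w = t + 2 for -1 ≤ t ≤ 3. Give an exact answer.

79/3

The difference (t^2 + 4*t - 8) - (t + 2) = t^2 + 3*t - 10 changes sign at t = 2 inside [-1, 3], so split the integral there.
∫[-1,2] (t^2 + 3*t - 10) dt = -45/2; the area of that piece is 45/2.
∫[2,3] (t^2 + 3*t - 10) dt = 23/6.
Total area = 45/2 + 23/6 = 79/3.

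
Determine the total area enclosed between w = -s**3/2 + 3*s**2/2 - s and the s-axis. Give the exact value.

1/4

The curve meets the s-axis where -s**3/2 + 3*s**2/2 - s = 0, i.e. -s*(s - 2)*(s - 1)/2 = 0, at s = 0, 1, 2.
On [0, 1] the curve lies below the axis; ∫[0,1] (-s**3/2 + 3*s**2/2 - s) ds = -1/8, giving area 1/8.
On [1, 2] the curve lies above the axis; ∫[1,2] (-s**3/2 + 3*s**2/2 - s) ds = 1/8, giving area 1/8.
Total area = 1/8 + 1/8 = 1/4.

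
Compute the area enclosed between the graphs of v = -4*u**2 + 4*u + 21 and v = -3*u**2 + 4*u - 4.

Set the curves equal: -4*u**2 + 4*u + 21 = -3*u**2 + 4*u - 4, so -u**2 + 25 = 0, which factors as -(u - 5)*(u + 5) = 0. The curves meet at u = -5, 5.
On [-5, 5], v = -4*u**2 + 4*u + 21 is on top; that piece has area ∫[-5,5] (-u**2 + 25) du = 500/3.

500/3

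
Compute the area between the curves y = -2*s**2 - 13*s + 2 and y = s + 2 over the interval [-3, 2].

The difference (-2*s**2 - 13*s + 2) - (s + 2) = -2*s**2 - 14*s changes sign at s = 0 inside [-3, 2], so split the integral there.
∫[-3,0] (-2*s**2 - 14*s) ds = 45.
∫[0,2] (-2*s**2 - 14*s) ds = -100/3; the area of that piece is 100/3.
Total area = 45 + 100/3 = 235/3.

235/3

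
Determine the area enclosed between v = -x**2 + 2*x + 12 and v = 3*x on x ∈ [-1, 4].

77/2

The difference (-x**2 + 2*x + 12) - (3*x) = -x**2 - x + 12 changes sign at x = 3 inside [-1, 4], so split the integral there.
∫[-1,3] (-x**2 - x + 12) dx = 104/3.
∫[3,4] (-x**2 - x + 12) dx = -23/6; the area of that piece is 23/6.
Total area = 104/3 + 23/6 = 77/2.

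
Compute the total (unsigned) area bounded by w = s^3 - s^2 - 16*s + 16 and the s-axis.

863/6

The curve meets the s-axis where s^3 - s^2 - 16*s + 16 = 0, i.e. (s - 4)*(s - 1)*(s + 4) = 0, at s = -4, 1, 4.
On [-4, 1] the curve lies above the axis; ∫[-4,1] (s^3 - s^2 - 16*s + 16) ds = 1375/12, giving area 1375/12.
On [1, 4] the curve lies below the axis; ∫[1,4] (s^3 - s^2 - 16*s + 16) ds = -117/4, giving area 117/4.
Total area = 1375/12 + 117/4 = 863/6.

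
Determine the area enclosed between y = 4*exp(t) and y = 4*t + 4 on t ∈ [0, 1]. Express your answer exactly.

On [0, 1], (4*exp(t)) - (4*t + 4) = -4*t + 4*exp(t) - 4 is ≥ 0 throughout, so the area is a single integral of |-4*t + 4*exp(t) - 4|.
∫[0,1] (-4*t + 4*exp(t) - 4) dt = -10 + 4*exp(1).

-10 + 4*exp(1)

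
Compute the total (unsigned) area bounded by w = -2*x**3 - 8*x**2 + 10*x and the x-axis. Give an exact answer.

The curve meets the x-axis where -2*x**3 - 8*x**2 + 10*x = 0, i.e. -2*x*(x - 1)*(x + 5) = 0, at x = -5, 0, 1.
On [-5, 0] the curve lies below the axis; ∫[-5,0] (-2*x**3 - 8*x**2 + 10*x) dx = -875/6, giving area 875/6.
On [0, 1] the curve lies above the axis; ∫[0,1] (-2*x**3 - 8*x**2 + 10*x) dx = 11/6, giving area 11/6.
Total area = 875/6 + 11/6 = 443/3.

443/3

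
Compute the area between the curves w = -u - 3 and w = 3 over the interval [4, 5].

On [4, 5], (-u - 3) - (3) = -u - 6 is ≤ 0 throughout, so the area is a single integral of |-u - 6|.
∫[4,5] (-u - 6) du = -21/2; the area of that piece is 21/2.

21/2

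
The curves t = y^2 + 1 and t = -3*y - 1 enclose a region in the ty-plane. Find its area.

Both boundary curves give t as a function of y, so integrate with respect to y. Setting them equal: y^2 + 3*y + 2 = 0, i.e. (y + 1)*(y + 2) = 0, so they meet at y = -2, -1.
For y in [-2, -1], t = y^2 + 1 is on the left; area = ∫[-2,-1] (-(y^2 + 3*y + 2)) dy = 1/6.

1/6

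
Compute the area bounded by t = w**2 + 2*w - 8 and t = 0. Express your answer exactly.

Both boundary curves give t as a function of w, so integrate with respect to w. Setting them equal: w**2 + 2*w - 8 = 0, i.e. (w - 2)*(w + 4) = 0, so they meet at w = -4, 2.
For w in [-4, 2], t = w**2 + 2*w - 8 is on the left; area = ∫[-4,2] (-(w**2 + 2*w - 8)) dw = 36.

36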